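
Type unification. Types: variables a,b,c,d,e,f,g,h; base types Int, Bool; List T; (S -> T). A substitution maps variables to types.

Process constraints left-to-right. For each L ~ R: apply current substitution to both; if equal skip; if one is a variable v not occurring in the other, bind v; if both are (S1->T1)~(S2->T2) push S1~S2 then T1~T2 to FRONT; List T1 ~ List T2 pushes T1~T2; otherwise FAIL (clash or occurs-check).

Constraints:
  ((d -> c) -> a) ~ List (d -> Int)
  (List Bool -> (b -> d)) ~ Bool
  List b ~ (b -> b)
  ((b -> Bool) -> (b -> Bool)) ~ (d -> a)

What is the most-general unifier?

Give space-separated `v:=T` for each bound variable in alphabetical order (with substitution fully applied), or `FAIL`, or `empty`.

step 1: unify ((d -> c) -> a) ~ List (d -> Int)  [subst: {-} | 3 pending]
  clash: ((d -> c) -> a) vs List (d -> Int)

Answer: FAIL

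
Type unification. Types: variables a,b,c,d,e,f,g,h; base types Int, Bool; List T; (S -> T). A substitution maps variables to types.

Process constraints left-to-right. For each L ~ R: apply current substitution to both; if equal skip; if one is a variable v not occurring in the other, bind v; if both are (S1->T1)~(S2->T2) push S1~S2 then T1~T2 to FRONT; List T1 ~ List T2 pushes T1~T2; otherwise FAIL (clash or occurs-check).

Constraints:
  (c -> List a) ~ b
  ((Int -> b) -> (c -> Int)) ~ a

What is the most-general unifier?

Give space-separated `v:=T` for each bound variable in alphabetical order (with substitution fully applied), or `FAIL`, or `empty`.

Answer: FAIL

Derivation:
step 1: unify (c -> List a) ~ b  [subst: {-} | 1 pending]
  bind b := (c -> List a)
step 2: unify ((Int -> (c -> List a)) -> (c -> Int)) ~ a  [subst: {b:=(c -> List a)} | 0 pending]
  occurs-check fail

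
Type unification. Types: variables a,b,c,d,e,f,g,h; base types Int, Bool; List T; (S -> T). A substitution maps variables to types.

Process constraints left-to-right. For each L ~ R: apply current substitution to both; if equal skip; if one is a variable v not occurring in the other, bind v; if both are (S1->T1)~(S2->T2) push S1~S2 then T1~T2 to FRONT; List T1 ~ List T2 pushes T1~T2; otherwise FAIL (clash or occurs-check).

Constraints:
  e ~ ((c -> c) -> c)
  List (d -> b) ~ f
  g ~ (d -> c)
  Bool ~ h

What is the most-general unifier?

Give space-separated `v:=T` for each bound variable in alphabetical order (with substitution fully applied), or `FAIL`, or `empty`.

step 1: unify e ~ ((c -> c) -> c)  [subst: {-} | 3 pending]
  bind e := ((c -> c) -> c)
step 2: unify List (d -> b) ~ f  [subst: {e:=((c -> c) -> c)} | 2 pending]
  bind f := List (d -> b)
step 3: unify g ~ (d -> c)  [subst: {e:=((c -> c) -> c), f:=List (d -> b)} | 1 pending]
  bind g := (d -> c)
step 4: unify Bool ~ h  [subst: {e:=((c -> c) -> c), f:=List (d -> b), g:=(d -> c)} | 0 pending]
  bind h := Bool

Answer: e:=((c -> c) -> c) f:=List (d -> b) g:=(d -> c) h:=Bool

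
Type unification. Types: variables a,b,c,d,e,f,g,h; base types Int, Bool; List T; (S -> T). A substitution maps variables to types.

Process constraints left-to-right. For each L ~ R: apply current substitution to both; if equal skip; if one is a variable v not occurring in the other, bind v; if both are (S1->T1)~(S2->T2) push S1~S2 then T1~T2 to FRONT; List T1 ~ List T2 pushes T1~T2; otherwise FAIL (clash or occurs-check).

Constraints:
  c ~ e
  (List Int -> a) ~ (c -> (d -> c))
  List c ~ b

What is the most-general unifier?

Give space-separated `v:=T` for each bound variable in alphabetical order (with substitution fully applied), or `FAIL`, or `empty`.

Answer: a:=(d -> List Int) b:=List List Int c:=List Int e:=List Int

Derivation:
step 1: unify c ~ e  [subst: {-} | 2 pending]
  bind c := e
step 2: unify (List Int -> a) ~ (e -> (d -> e))  [subst: {c:=e} | 1 pending]
  -> decompose arrow: push List Int~e, a~(d -> e)
step 3: unify List Int ~ e  [subst: {c:=e} | 2 pending]
  bind e := List Int
step 4: unify a ~ (d -> List Int)  [subst: {c:=e, e:=List Int} | 1 pending]
  bind a := (d -> List Int)
step 5: unify List List Int ~ b  [subst: {c:=e, e:=List Int, a:=(d -> List Int)} | 0 pending]
  bind b := List List Int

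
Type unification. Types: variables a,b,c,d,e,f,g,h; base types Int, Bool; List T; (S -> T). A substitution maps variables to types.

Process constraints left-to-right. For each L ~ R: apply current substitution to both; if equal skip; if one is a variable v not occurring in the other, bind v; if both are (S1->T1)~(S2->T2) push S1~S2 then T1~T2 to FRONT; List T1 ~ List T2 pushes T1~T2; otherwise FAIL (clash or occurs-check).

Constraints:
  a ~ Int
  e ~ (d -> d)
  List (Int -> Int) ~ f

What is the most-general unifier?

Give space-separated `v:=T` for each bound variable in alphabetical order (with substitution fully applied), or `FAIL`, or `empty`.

step 1: unify a ~ Int  [subst: {-} | 2 pending]
  bind a := Int
step 2: unify e ~ (d -> d)  [subst: {a:=Int} | 1 pending]
  bind e := (d -> d)
step 3: unify List (Int -> Int) ~ f  [subst: {a:=Int, e:=(d -> d)} | 0 pending]
  bind f := List (Int -> Int)

Answer: a:=Int e:=(d -> d) f:=List (Int -> Int)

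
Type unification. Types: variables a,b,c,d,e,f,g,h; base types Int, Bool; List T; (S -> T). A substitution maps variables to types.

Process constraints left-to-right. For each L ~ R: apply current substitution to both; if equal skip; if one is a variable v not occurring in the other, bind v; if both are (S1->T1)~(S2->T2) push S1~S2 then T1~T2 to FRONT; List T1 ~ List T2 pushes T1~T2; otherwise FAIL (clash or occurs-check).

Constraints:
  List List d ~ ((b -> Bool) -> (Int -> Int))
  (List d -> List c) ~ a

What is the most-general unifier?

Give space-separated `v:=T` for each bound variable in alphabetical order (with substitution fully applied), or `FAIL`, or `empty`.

step 1: unify List List d ~ ((b -> Bool) -> (Int -> Int))  [subst: {-} | 1 pending]
  clash: List List d vs ((b -> Bool) -> (Int -> Int))

Answer: FAIL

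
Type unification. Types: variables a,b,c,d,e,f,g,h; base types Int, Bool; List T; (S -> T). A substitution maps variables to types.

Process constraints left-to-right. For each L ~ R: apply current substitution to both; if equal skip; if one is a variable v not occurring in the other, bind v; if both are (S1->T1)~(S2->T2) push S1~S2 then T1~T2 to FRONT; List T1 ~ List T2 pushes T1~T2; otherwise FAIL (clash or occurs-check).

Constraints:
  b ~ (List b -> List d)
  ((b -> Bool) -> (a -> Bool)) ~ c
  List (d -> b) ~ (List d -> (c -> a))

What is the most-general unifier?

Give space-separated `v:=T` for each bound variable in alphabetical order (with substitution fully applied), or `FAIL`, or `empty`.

step 1: unify b ~ (List b -> List d)  [subst: {-} | 2 pending]
  occurs-check fail: b in (List b -> List d)

Answer: FAIL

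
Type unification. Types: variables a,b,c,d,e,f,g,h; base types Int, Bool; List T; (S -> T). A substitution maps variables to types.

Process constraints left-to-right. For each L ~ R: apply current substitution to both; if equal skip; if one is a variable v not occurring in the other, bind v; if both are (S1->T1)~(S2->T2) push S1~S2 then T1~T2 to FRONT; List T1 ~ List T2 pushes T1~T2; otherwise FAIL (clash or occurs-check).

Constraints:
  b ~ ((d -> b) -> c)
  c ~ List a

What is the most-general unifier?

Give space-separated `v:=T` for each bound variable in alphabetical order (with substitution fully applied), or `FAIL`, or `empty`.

step 1: unify b ~ ((d -> b) -> c)  [subst: {-} | 1 pending]
  occurs-check fail: b in ((d -> b) -> c)

Answer: FAIL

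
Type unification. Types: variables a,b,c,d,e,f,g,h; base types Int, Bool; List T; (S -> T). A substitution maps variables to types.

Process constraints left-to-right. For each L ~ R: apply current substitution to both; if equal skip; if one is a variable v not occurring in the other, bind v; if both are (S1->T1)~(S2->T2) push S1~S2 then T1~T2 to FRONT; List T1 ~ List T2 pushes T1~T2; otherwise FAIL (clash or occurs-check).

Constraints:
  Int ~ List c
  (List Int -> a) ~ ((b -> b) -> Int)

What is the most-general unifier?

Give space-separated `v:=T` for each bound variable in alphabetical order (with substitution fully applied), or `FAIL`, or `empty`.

Answer: FAIL

Derivation:
step 1: unify Int ~ List c  [subst: {-} | 1 pending]
  clash: Int vs List c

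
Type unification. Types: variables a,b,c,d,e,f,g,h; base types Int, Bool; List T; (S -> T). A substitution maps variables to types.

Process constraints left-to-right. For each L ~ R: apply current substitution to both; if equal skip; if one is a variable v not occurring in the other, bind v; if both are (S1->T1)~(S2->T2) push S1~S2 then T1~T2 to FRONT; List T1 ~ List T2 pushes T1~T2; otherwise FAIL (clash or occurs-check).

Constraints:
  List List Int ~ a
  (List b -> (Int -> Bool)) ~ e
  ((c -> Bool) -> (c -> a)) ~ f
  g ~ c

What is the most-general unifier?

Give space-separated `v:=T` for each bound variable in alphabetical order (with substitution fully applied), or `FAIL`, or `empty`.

step 1: unify List List Int ~ a  [subst: {-} | 3 pending]
  bind a := List List Int
step 2: unify (List b -> (Int -> Bool)) ~ e  [subst: {a:=List List Int} | 2 pending]
  bind e := (List b -> (Int -> Bool))
step 3: unify ((c -> Bool) -> (c -> List List Int)) ~ f  [subst: {a:=List List Int, e:=(List b -> (Int -> Bool))} | 1 pending]
  bind f := ((c -> Bool) -> (c -> List List Int))
step 4: unify g ~ c  [subst: {a:=List List Int, e:=(List b -> (Int -> Bool)), f:=((c -> Bool) -> (c -> List List Int))} | 0 pending]
  bind g := c

Answer: a:=List List Int e:=(List b -> (Int -> Bool)) f:=((c -> Bool) -> (c -> List List Int)) g:=c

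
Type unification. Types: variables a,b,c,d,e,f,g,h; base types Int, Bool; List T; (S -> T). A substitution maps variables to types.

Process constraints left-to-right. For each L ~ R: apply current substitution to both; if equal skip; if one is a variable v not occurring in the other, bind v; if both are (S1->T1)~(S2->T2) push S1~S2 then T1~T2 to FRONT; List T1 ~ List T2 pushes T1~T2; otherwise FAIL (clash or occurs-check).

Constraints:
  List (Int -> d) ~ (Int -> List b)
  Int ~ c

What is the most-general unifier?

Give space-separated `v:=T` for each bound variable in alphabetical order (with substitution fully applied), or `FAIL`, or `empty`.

step 1: unify List (Int -> d) ~ (Int -> List b)  [subst: {-} | 1 pending]
  clash: List (Int -> d) vs (Int -> List b)

Answer: FAIL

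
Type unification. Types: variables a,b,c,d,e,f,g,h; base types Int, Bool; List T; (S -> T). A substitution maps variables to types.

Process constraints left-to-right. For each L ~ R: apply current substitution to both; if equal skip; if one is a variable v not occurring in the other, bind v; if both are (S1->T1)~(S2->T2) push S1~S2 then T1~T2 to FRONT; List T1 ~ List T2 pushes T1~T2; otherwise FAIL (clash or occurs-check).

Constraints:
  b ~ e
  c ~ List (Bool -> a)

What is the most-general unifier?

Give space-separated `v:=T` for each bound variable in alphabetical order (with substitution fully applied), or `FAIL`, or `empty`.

step 1: unify b ~ e  [subst: {-} | 1 pending]
  bind b := e
step 2: unify c ~ List (Bool -> a)  [subst: {b:=e} | 0 pending]
  bind c := List (Bool -> a)

Answer: b:=e c:=List (Bool -> a)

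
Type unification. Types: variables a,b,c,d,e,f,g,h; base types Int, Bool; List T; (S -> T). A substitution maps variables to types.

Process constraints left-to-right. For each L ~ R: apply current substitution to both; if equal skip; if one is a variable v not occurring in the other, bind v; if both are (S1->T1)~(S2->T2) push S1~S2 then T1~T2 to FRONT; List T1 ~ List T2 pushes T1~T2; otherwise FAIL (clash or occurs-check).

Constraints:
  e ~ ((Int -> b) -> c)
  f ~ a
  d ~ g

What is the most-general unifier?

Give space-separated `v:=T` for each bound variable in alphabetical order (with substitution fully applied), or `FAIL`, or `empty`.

step 1: unify e ~ ((Int -> b) -> c)  [subst: {-} | 2 pending]
  bind e := ((Int -> b) -> c)
step 2: unify f ~ a  [subst: {e:=((Int -> b) -> c)} | 1 pending]
  bind f := a
step 3: unify d ~ g  [subst: {e:=((Int -> b) -> c), f:=a} | 0 pending]
  bind d := g

Answer: d:=g e:=((Int -> b) -> c) f:=a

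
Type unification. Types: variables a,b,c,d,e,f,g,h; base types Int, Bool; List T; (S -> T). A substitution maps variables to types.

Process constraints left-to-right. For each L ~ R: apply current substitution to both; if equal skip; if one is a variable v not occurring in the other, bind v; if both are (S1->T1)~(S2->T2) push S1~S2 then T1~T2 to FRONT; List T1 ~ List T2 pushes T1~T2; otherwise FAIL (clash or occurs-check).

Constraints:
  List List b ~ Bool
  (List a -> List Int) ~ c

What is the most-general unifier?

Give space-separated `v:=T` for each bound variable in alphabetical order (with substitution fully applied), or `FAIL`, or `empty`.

Answer: FAIL

Derivation:
step 1: unify List List b ~ Bool  [subst: {-} | 1 pending]
  clash: List List b vs Bool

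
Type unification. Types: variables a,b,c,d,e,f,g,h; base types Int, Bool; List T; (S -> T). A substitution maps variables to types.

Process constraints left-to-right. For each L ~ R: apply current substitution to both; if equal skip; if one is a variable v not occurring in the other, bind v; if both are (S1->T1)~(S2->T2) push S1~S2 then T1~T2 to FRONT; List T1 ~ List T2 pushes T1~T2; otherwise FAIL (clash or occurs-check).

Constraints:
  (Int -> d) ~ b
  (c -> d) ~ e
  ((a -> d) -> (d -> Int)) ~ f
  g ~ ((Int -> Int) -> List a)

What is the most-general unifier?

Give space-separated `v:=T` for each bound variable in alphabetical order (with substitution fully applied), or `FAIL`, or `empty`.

step 1: unify (Int -> d) ~ b  [subst: {-} | 3 pending]
  bind b := (Int -> d)
step 2: unify (c -> d) ~ e  [subst: {b:=(Int -> d)} | 2 pending]
  bind e := (c -> d)
step 3: unify ((a -> d) -> (d -> Int)) ~ f  [subst: {b:=(Int -> d), e:=(c -> d)} | 1 pending]
  bind f := ((a -> d) -> (d -> Int))
step 4: unify g ~ ((Int -> Int) -> List a)  [subst: {b:=(Int -> d), e:=(c -> d), f:=((a -> d) -> (d -> Int))} | 0 pending]
  bind g := ((Int -> Int) -> List a)

Answer: b:=(Int -> d) e:=(c -> d) f:=((a -> d) -> (d -> Int)) g:=((Int -> Int) -> List a)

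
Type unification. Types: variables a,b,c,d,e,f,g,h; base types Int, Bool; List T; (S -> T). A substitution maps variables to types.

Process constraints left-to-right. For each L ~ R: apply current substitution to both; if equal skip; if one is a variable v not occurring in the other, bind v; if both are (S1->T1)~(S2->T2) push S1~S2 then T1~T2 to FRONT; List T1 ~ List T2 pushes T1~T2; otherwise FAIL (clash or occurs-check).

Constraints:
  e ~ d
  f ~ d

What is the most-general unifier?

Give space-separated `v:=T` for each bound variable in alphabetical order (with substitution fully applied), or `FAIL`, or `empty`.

step 1: unify e ~ d  [subst: {-} | 1 pending]
  bind e := d
step 2: unify f ~ d  [subst: {e:=d} | 0 pending]
  bind f := d

Answer: e:=d f:=d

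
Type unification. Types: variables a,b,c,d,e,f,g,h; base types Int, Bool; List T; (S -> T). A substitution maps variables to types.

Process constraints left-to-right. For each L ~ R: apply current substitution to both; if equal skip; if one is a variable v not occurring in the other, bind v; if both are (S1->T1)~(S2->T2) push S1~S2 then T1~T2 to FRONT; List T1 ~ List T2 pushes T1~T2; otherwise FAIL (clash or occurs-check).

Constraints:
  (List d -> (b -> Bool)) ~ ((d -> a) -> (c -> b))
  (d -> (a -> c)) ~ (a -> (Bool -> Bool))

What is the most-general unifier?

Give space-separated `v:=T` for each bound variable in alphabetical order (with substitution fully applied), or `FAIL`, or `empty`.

Answer: FAIL

Derivation:
step 1: unify (List d -> (b -> Bool)) ~ ((d -> a) -> (c -> b))  [subst: {-} | 1 pending]
  -> decompose arrow: push List d~(d -> a), (b -> Bool)~(c -> b)
step 2: unify List d ~ (d -> a)  [subst: {-} | 2 pending]
  clash: List d vs (d -> a)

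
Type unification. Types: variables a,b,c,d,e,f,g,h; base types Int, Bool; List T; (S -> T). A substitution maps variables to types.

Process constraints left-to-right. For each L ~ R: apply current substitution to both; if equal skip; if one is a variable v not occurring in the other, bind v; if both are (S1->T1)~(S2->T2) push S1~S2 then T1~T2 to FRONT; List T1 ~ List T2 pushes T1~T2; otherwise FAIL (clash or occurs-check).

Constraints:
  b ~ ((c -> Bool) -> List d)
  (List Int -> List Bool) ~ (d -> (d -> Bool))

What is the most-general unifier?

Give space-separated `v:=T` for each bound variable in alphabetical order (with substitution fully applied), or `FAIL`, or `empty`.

Answer: FAIL

Derivation:
step 1: unify b ~ ((c -> Bool) -> List d)  [subst: {-} | 1 pending]
  bind b := ((c -> Bool) -> List d)
step 2: unify (List Int -> List Bool) ~ (d -> (d -> Bool))  [subst: {b:=((c -> Bool) -> List d)} | 0 pending]
  -> decompose arrow: push List Int~d, List Bool~(d -> Bool)
step 3: unify List Int ~ d  [subst: {b:=((c -> Bool) -> List d)} | 1 pending]
  bind d := List Int
step 4: unify List Bool ~ (List Int -> Bool)  [subst: {b:=((c -> Bool) -> List d), d:=List Int} | 0 pending]
  clash: List Bool vs (List Int -> Bool)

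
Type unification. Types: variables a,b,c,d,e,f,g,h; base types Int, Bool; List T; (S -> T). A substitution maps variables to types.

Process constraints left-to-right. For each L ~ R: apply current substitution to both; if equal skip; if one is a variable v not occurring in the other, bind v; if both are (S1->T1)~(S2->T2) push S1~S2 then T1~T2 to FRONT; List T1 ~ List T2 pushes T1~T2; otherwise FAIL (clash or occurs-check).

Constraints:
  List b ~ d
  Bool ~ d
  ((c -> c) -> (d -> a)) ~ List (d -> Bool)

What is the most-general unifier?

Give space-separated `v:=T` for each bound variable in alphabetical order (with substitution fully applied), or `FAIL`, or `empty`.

Answer: FAIL

Derivation:
step 1: unify List b ~ d  [subst: {-} | 2 pending]
  bind d := List b
step 2: unify Bool ~ List b  [subst: {d:=List b} | 1 pending]
  clash: Bool vs List b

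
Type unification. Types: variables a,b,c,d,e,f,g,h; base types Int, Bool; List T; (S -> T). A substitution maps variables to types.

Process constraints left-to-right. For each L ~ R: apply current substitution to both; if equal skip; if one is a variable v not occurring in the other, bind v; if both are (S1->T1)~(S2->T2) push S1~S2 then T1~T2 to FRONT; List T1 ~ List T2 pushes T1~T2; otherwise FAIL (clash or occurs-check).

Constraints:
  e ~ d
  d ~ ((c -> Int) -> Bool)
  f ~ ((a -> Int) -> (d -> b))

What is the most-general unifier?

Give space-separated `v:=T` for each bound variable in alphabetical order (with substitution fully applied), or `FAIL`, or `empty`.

step 1: unify e ~ d  [subst: {-} | 2 pending]
  bind e := d
step 2: unify d ~ ((c -> Int) -> Bool)  [subst: {e:=d} | 1 pending]
  bind d := ((c -> Int) -> Bool)
step 3: unify f ~ ((a -> Int) -> (((c -> Int) -> Bool) -> b))  [subst: {e:=d, d:=((c -> Int) -> Bool)} | 0 pending]
  bind f := ((a -> Int) -> (((c -> Int) -> Bool) -> b))

Answer: d:=((c -> Int) -> Bool) e:=((c -> Int) -> Bool) f:=((a -> Int) -> (((c -> Int) -> Bool) -> b))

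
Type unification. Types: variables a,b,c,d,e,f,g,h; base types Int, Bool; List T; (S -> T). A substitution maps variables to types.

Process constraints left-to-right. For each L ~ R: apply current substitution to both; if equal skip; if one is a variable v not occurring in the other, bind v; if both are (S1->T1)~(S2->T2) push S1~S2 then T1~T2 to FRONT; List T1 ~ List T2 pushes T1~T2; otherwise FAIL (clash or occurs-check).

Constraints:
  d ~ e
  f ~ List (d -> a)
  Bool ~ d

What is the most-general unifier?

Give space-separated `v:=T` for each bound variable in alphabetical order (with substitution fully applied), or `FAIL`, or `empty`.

step 1: unify d ~ e  [subst: {-} | 2 pending]
  bind d := e
step 2: unify f ~ List (e -> a)  [subst: {d:=e} | 1 pending]
  bind f := List (e -> a)
step 3: unify Bool ~ e  [subst: {d:=e, f:=List (e -> a)} | 0 pending]
  bind e := Bool

Answer: d:=Bool e:=Bool f:=List (Bool -> a)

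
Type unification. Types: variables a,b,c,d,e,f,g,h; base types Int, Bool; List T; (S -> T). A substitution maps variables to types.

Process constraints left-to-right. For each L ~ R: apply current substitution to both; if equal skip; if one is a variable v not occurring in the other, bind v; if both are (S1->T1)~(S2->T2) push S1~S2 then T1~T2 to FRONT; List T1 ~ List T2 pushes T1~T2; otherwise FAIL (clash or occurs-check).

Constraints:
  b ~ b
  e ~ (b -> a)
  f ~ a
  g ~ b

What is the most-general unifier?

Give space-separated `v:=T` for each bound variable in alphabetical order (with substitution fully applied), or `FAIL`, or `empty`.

step 1: unify b ~ b  [subst: {-} | 3 pending]
  -> identical, skip
step 2: unify e ~ (b -> a)  [subst: {-} | 2 pending]
  bind e := (b -> a)
step 3: unify f ~ a  [subst: {e:=(b -> a)} | 1 pending]
  bind f := a
step 4: unify g ~ b  [subst: {e:=(b -> a), f:=a} | 0 pending]
  bind g := b

Answer: e:=(b -> a) f:=a g:=b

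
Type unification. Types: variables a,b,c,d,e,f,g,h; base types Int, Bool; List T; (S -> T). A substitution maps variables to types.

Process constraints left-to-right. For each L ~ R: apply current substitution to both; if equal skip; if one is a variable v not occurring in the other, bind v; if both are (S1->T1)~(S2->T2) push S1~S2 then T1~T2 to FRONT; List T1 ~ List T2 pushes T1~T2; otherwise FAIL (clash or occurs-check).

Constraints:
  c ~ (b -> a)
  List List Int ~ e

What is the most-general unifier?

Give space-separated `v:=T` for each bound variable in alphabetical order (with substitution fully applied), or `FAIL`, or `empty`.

Answer: c:=(b -> a) e:=List List Int

Derivation:
step 1: unify c ~ (b -> a)  [subst: {-} | 1 pending]
  bind c := (b -> a)
step 2: unify List List Int ~ e  [subst: {c:=(b -> a)} | 0 pending]
  bind e := List List Int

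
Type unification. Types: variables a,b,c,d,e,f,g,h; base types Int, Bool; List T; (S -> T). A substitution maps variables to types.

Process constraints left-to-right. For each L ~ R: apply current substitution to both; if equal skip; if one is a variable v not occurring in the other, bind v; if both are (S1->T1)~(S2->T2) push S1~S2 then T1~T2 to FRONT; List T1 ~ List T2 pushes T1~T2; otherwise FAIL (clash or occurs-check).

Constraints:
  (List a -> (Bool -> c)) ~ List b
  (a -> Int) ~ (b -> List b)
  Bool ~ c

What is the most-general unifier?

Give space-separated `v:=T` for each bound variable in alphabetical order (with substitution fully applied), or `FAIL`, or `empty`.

Answer: FAIL

Derivation:
step 1: unify (List a -> (Bool -> c)) ~ List b  [subst: {-} | 2 pending]
  clash: (List a -> (Bool -> c)) vs List b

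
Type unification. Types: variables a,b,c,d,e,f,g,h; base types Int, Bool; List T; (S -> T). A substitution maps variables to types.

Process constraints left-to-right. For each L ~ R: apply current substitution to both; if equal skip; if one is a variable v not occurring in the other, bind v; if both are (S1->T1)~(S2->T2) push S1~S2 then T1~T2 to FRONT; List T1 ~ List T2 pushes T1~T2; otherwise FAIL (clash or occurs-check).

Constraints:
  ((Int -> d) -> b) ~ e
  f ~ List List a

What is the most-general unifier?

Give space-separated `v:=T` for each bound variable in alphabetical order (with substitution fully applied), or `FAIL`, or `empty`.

Answer: e:=((Int -> d) -> b) f:=List List a

Derivation:
step 1: unify ((Int -> d) -> b) ~ e  [subst: {-} | 1 pending]
  bind e := ((Int -> d) -> b)
step 2: unify f ~ List List a  [subst: {e:=((Int -> d) -> b)} | 0 pending]
  bind f := List List a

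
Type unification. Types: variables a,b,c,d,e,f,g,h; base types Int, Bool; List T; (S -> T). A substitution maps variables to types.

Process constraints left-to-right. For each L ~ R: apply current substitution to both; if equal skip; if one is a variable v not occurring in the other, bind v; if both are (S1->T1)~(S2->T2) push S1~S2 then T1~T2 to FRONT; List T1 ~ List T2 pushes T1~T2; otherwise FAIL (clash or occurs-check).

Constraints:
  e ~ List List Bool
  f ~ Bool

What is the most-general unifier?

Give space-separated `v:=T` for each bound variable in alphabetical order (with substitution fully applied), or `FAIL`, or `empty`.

Answer: e:=List List Bool f:=Bool

Derivation:
step 1: unify e ~ List List Bool  [subst: {-} | 1 pending]
  bind e := List List Bool
step 2: unify f ~ Bool  [subst: {e:=List List Bool} | 0 pending]
  bind f := Bool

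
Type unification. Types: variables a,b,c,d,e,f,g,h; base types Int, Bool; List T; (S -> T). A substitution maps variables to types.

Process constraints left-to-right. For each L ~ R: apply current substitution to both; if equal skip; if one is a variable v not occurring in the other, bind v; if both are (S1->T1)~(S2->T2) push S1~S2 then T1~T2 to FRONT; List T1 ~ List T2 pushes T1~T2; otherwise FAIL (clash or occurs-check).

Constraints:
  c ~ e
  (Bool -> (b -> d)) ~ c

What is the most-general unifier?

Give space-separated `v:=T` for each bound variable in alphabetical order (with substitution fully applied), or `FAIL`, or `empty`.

Answer: c:=(Bool -> (b -> d)) e:=(Bool -> (b -> d))

Derivation:
step 1: unify c ~ e  [subst: {-} | 1 pending]
  bind c := e
step 2: unify (Bool -> (b -> d)) ~ e  [subst: {c:=e} | 0 pending]
  bind e := (Bool -> (b -> d))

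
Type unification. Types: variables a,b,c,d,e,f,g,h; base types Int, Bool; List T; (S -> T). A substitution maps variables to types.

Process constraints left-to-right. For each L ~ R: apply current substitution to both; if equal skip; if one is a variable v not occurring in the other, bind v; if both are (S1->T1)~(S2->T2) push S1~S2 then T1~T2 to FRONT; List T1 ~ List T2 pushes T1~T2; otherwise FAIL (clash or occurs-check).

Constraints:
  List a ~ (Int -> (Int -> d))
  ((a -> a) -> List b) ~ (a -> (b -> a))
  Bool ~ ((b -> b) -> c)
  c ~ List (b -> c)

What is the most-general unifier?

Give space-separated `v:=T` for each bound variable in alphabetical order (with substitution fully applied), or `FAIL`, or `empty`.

step 1: unify List a ~ (Int -> (Int -> d))  [subst: {-} | 3 pending]
  clash: List a vs (Int -> (Int -> d))

Answer: FAIL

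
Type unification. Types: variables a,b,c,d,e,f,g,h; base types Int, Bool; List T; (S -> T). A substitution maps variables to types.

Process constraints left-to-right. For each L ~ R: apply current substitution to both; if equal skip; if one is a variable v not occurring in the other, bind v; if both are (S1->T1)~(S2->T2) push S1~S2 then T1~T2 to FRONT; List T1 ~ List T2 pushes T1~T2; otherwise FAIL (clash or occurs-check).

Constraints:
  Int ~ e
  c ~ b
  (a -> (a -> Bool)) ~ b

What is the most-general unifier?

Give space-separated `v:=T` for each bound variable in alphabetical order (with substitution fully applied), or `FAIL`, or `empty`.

Answer: b:=(a -> (a -> Bool)) c:=(a -> (a -> Bool)) e:=Int

Derivation:
step 1: unify Int ~ e  [subst: {-} | 2 pending]
  bind e := Int
step 2: unify c ~ b  [subst: {e:=Int} | 1 pending]
  bind c := b
step 3: unify (a -> (a -> Bool)) ~ b  [subst: {e:=Int, c:=b} | 0 pending]
  bind b := (a -> (a -> Bool))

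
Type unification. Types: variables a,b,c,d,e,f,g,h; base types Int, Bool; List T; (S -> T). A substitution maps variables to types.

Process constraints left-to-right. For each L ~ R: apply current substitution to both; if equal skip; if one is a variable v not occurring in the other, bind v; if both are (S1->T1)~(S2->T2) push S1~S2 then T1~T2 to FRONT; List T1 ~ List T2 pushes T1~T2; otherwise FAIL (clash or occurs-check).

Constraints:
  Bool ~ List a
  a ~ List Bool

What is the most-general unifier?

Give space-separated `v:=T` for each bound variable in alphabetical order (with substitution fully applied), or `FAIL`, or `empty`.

step 1: unify Bool ~ List a  [subst: {-} | 1 pending]
  clash: Bool vs List a

Answer: FAIL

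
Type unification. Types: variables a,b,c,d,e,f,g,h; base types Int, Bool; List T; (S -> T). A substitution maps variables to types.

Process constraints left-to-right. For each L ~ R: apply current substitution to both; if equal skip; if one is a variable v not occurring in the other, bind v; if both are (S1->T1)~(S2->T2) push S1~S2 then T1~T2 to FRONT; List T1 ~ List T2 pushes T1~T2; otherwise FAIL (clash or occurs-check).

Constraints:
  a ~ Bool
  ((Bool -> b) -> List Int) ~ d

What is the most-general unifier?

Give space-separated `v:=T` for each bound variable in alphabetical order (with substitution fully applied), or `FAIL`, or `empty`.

Answer: a:=Bool d:=((Bool -> b) -> List Int)

Derivation:
step 1: unify a ~ Bool  [subst: {-} | 1 pending]
  bind a := Bool
step 2: unify ((Bool -> b) -> List Int) ~ d  [subst: {a:=Bool} | 0 pending]
  bind d := ((Bool -> b) -> List Int)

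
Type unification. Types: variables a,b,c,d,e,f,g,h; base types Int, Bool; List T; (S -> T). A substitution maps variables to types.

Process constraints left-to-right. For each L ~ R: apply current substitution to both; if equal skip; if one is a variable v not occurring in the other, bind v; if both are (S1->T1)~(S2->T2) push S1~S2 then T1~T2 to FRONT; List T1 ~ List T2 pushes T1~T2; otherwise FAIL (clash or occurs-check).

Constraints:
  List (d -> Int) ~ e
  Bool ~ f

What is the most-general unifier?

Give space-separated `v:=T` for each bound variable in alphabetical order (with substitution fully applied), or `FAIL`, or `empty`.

Answer: e:=List (d -> Int) f:=Bool

Derivation:
step 1: unify List (d -> Int) ~ e  [subst: {-} | 1 pending]
  bind e := List (d -> Int)
step 2: unify Bool ~ f  [subst: {e:=List (d -> Int)} | 0 pending]
  bind f := Bool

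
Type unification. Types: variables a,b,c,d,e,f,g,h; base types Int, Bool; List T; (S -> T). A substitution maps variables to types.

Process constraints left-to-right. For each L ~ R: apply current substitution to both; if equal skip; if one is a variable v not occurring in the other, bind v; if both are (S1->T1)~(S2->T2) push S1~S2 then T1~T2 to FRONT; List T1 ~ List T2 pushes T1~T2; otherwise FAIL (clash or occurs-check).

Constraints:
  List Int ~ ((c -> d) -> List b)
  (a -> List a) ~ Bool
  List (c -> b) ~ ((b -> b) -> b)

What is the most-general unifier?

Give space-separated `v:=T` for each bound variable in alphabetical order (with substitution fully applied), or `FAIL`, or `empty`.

step 1: unify List Int ~ ((c -> d) -> List b)  [subst: {-} | 2 pending]
  clash: List Int vs ((c -> d) -> List b)

Answer: FAIL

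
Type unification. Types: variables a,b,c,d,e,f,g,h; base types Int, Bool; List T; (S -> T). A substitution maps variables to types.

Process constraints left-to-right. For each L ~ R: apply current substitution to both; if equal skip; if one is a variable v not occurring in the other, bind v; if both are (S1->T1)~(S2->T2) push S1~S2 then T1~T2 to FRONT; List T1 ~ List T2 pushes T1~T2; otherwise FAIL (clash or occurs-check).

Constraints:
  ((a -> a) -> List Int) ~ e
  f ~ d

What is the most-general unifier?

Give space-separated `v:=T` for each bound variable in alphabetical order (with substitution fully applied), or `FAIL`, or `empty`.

Answer: e:=((a -> a) -> List Int) f:=d

Derivation:
step 1: unify ((a -> a) -> List Int) ~ e  [subst: {-} | 1 pending]
  bind e := ((a -> a) -> List Int)
step 2: unify f ~ d  [subst: {e:=((a -> a) -> List Int)} | 0 pending]
  bind f := d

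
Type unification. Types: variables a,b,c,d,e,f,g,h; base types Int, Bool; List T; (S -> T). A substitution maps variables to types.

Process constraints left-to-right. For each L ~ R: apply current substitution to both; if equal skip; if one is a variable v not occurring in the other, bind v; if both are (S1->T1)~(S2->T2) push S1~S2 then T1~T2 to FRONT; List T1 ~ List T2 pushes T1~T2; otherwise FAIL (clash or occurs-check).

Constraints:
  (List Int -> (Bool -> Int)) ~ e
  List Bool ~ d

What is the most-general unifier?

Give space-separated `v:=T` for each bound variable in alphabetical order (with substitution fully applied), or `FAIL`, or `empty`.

Answer: d:=List Bool e:=(List Int -> (Bool -> Int))

Derivation:
step 1: unify (List Int -> (Bool -> Int)) ~ e  [subst: {-} | 1 pending]
  bind e := (List Int -> (Bool -> Int))
step 2: unify List Bool ~ d  [subst: {e:=(List Int -> (Bool -> Int))} | 0 pending]
  bind d := List Bool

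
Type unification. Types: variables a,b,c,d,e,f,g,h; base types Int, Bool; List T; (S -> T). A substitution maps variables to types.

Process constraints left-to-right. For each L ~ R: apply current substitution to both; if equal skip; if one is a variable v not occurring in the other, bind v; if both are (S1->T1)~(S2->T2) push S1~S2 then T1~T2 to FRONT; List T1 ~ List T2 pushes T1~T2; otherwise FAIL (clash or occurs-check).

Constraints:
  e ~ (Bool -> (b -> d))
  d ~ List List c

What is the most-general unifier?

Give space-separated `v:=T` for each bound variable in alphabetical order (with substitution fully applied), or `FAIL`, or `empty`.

step 1: unify e ~ (Bool -> (b -> d))  [subst: {-} | 1 pending]
  bind e := (Bool -> (b -> d))
step 2: unify d ~ List List c  [subst: {e:=(Bool -> (b -> d))} | 0 pending]
  bind d := List List c

Answer: d:=List List c e:=(Bool -> (b -> List List c))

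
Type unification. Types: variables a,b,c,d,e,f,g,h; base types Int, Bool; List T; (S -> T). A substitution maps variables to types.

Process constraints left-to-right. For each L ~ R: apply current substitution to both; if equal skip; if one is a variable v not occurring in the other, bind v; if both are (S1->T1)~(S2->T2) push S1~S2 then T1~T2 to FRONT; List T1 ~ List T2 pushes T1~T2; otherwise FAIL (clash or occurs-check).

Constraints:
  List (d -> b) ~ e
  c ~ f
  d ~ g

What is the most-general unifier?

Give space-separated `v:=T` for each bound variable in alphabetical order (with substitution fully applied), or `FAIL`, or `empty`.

Answer: c:=f d:=g e:=List (g -> b)

Derivation:
step 1: unify List (d -> b) ~ e  [subst: {-} | 2 pending]
  bind e := List (d -> b)
step 2: unify c ~ f  [subst: {e:=List (d -> b)} | 1 pending]
  bind c := f
step 3: unify d ~ g  [subst: {e:=List (d -> b), c:=f} | 0 pending]
  bind d := g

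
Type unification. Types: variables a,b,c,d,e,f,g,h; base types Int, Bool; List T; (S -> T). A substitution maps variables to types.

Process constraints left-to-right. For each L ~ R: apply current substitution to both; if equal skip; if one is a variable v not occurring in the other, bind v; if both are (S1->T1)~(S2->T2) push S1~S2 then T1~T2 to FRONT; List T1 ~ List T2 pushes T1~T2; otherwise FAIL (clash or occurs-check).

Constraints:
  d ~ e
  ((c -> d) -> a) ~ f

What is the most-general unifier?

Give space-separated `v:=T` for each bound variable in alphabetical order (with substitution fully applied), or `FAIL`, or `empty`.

step 1: unify d ~ e  [subst: {-} | 1 pending]
  bind d := e
step 2: unify ((c -> e) -> a) ~ f  [subst: {d:=e} | 0 pending]
  bind f := ((c -> e) -> a)

Answer: d:=e f:=((c -> e) -> a)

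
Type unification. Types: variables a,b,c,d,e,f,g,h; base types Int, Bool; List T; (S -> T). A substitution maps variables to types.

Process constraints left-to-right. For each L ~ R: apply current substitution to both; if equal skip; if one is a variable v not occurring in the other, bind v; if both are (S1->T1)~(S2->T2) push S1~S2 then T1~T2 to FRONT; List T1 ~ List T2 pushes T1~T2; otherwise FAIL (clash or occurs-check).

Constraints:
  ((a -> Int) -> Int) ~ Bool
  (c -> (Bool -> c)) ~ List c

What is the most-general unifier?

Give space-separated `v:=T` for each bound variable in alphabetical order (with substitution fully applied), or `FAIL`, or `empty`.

step 1: unify ((a -> Int) -> Int) ~ Bool  [subst: {-} | 1 pending]
  clash: ((a -> Int) -> Int) vs Bool

Answer: FAIL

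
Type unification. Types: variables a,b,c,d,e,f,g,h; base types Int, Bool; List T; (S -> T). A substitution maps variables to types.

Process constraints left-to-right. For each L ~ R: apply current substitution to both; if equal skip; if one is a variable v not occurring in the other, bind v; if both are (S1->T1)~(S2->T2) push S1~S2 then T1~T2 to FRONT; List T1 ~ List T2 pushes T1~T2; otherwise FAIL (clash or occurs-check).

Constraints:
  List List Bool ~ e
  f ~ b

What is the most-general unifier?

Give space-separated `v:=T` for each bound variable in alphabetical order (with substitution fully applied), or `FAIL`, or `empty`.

step 1: unify List List Bool ~ e  [subst: {-} | 1 pending]
  bind e := List List Bool
step 2: unify f ~ b  [subst: {e:=List List Bool} | 0 pending]
  bind f := b

Answer: e:=List List Bool f:=b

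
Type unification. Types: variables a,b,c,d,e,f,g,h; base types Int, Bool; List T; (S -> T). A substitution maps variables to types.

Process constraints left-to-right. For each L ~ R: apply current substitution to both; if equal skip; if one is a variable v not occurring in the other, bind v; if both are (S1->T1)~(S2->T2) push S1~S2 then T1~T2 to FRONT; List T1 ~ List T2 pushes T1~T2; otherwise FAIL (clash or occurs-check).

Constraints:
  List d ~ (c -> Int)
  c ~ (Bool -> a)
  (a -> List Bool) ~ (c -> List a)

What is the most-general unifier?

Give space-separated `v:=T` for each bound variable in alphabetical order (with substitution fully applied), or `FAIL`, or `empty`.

step 1: unify List d ~ (c -> Int)  [subst: {-} | 2 pending]
  clash: List d vs (c -> Int)

Answer: FAIL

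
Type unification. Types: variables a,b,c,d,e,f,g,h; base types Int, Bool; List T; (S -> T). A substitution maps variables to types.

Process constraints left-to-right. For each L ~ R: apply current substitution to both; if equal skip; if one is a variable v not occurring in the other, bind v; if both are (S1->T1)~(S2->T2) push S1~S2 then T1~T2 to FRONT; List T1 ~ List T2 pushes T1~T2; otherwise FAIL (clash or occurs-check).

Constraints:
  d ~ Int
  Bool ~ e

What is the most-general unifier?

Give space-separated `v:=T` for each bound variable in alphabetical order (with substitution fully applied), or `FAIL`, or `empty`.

Answer: d:=Int e:=Bool

Derivation:
step 1: unify d ~ Int  [subst: {-} | 1 pending]
  bind d := Int
step 2: unify Bool ~ e  [subst: {d:=Int} | 0 pending]
  bind e := Bool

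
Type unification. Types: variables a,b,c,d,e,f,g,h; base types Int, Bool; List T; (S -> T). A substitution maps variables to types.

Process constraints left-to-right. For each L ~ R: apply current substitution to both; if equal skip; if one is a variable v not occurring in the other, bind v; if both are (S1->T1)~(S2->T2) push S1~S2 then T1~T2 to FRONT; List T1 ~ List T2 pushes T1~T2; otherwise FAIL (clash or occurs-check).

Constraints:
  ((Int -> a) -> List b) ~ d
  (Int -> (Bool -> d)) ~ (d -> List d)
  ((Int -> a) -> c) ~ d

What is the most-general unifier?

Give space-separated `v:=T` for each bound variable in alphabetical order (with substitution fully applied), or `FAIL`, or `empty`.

Answer: FAIL

Derivation:
step 1: unify ((Int -> a) -> List b) ~ d  [subst: {-} | 2 pending]
  bind d := ((Int -> a) -> List b)
step 2: unify (Int -> (Bool -> ((Int -> a) -> List b))) ~ (((Int -> a) -> List b) -> List ((Int -> a) -> List b))  [subst: {d:=((Int -> a) -> List b)} | 1 pending]
  -> decompose arrow: push Int~((Int -> a) -> List b), (Bool -> ((Int -> a) -> List b))~List ((Int -> a) -> List b)
step 3: unify Int ~ ((Int -> a) -> List b)  [subst: {d:=((Int -> a) -> List b)} | 2 pending]
  clash: Int vs ((Int -> a) -> List b)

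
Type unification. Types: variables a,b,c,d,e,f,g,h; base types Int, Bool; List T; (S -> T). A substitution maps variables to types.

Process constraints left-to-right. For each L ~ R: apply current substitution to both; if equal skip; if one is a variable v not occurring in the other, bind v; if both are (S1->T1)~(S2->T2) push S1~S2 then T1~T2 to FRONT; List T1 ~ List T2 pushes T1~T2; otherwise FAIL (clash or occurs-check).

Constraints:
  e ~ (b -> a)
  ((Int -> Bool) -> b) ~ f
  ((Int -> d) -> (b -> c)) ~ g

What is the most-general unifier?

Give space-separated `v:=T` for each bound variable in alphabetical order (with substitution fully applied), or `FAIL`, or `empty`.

step 1: unify e ~ (b -> a)  [subst: {-} | 2 pending]
  bind e := (b -> a)
step 2: unify ((Int -> Bool) -> b) ~ f  [subst: {e:=(b -> a)} | 1 pending]
  bind f := ((Int -> Bool) -> b)
step 3: unify ((Int -> d) -> (b -> c)) ~ g  [subst: {e:=(b -> a), f:=((Int -> Bool) -> b)} | 0 pending]
  bind g := ((Int -> d) -> (b -> c))

Answer: e:=(b -> a) f:=((Int -> Bool) -> b) g:=((Int -> d) -> (b -> c))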